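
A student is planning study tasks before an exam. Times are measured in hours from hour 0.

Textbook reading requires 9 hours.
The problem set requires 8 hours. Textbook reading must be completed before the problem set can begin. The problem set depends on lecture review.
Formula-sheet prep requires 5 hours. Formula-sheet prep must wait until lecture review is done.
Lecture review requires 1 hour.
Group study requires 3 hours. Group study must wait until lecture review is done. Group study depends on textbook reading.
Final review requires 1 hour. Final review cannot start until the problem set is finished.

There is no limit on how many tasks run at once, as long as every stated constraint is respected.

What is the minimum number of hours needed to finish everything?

18

Lecture review has no prerequisites, so it starts at hour 0 and finishes at hour 1.
Formula-sheet prep cannot begin until lecture review (finishes hour 1). It runs from hour 1 to 1 + 5 = hour 6.
Textbook reading has no prerequisites, so it starts at hour 0 and finishes at hour 9.
For group study: lecture review (finishes hour 1); textbook reading (finishes hour 9). Taking the maximum gives a start of hour 9, and it finishes at 9 + 3 = hour 12.
The problem set needs all of textbook reading (finishes hour 9); lecture review (finishes hour 1). That puts its earliest start at hour 9; it finishes at 9 + 8 = hour 17.
Final review cannot begin until the problem set (finishes hour 17). It runs from hour 17 to 17 + 1 = hour 18.
All tasks are finished once the last one completes. Finish times: Textbook reading at 9, Lecture review at 1, The problem set at 17, Group study at 12, Formula-sheet prep at 6, Final review at 18. The latest is hour 18.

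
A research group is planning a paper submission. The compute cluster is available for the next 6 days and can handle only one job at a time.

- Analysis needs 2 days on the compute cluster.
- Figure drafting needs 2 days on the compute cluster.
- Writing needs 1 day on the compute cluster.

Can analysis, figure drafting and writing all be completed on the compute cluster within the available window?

Yes

Running back to back, the jobs need 2 + 2 + 1 = 5 days on the compute cluster.
Since 5 ≤ 6, they fit within the window.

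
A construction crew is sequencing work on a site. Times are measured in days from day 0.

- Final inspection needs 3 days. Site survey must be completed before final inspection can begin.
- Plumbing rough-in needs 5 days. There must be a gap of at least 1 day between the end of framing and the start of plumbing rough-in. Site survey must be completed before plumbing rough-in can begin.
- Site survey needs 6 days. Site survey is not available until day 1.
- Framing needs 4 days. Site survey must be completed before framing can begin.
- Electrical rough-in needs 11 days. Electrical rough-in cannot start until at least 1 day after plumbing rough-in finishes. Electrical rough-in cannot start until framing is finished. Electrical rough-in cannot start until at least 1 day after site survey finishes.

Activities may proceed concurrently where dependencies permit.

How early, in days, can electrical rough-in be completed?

After its own release at day 1, site survey can start at day 1 and finishes at day 7.
Framing cannot begin until site survey (finishes day 7). It runs from day 7 to 7 + 4 = day 11.
Plumbing rough-in cannot start until framing (finishes day 11, plus 1-day gap → day 12); site survey (finishes day 7). The controlling bound is day 12, so plumbing rough-in finishes at 12 + 5 = day 17.
Electrical rough-in needs all of plumbing rough-in (finishes day 17, plus 1-day gap → day 18); framing (finishes day 11); site survey (finishes day 7, plus 1-day gap → day 8). That puts its earliest start at day 18; it finishes at 18 + 11 = day 29.

29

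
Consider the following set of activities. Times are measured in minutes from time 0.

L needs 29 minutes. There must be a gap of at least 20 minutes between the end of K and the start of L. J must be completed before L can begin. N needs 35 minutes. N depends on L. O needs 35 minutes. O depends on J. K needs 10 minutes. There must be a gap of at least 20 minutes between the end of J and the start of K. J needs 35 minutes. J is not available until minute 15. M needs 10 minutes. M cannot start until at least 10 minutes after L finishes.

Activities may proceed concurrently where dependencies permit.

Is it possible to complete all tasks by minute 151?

No

After its own release at minute 15, J can start at minute 15 and finishes at minute 50.
After J (finishes minute 50), O can start at minute 50 and finishes at minute 85.
K cannot begin until J (finishes minute 50, plus 20-minute gap → minute 70). It runs from minute 70 to 70 + 10 = minute 80.
For L: K (finishes minute 80, plus 20-minute gap → minute 100); J (finishes minute 50). Taking the maximum gives a start of minute 100, and it finishes at 100 + 29 = minute 129.
After L (finishes minute 129), N can start at minute 129 and finishes at minute 164.
M waits on L (finishes minute 129, plus 10-minute gap → minute 139), so it starts at minute 139 and finishes at 139 + 10 = minute 149.
The earliest everything can be done is minute 164, which is after the deadline of 151, so it is not possible.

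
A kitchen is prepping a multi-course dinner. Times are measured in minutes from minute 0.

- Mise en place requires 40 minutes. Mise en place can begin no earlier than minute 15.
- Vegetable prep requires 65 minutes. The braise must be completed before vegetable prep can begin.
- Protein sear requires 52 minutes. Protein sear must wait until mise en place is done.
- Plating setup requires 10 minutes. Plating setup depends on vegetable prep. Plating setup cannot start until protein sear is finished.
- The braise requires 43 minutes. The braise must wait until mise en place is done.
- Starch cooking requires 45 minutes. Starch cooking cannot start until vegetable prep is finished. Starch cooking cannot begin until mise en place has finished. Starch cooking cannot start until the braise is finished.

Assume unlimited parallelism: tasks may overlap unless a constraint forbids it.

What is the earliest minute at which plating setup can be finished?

173

Mise en place cannot begin until its own release at minute 15. It runs from minute 15 to 15 + 40 = minute 55.
Protein sear waits on mise en place (finishes minute 55), so it starts at minute 55 and finishes at 55 + 52 = minute 107.
After mise en place (finishes minute 55), the braise can start at minute 55 and finishes at minute 98.
Vegetable prep waits on the braise (finishes minute 98), so it starts at minute 98 and finishes at 98 + 65 = minute 163.
Plating setup needs all of vegetable prep (finishes minute 163); protein sear (finishes minute 107). That puts its earliest start at minute 163; it finishes at 163 + 10 = minute 173.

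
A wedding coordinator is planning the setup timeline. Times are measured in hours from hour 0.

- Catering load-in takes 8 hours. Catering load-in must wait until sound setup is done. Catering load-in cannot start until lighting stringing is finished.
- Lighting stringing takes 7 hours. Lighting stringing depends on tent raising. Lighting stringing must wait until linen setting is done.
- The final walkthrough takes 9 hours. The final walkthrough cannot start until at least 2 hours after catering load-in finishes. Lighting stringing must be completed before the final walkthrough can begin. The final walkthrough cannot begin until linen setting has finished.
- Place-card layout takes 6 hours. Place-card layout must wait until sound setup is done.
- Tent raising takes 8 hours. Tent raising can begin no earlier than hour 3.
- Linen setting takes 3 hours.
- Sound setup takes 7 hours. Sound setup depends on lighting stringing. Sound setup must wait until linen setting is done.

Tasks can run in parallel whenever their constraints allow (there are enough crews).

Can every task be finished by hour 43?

No

Linen setting has no prerequisites, so it starts at hour 0 and finishes at hour 3.
Tent raising waits on its own release at hour 3, so it starts at hour 3 and finishes at 3 + 8 = hour 11.
For lighting stringing: tent raising (finishes hour 11); linen setting (finishes hour 3). Taking the maximum gives a start of hour 11, and it finishes at 11 + 7 = hour 18.
For sound setup: lighting stringing (finishes hour 18); linen setting (finishes hour 3). Taking the maximum gives a start of hour 18, and it finishes at 18 + 7 = hour 25.
Place-card layout waits on sound setup (finishes hour 25), so it starts at hour 25 and finishes at 25 + 6 = hour 31.
For catering load-in: sound setup (finishes hour 25); lighting stringing (finishes hour 18). Taking the maximum gives a start of hour 25, and it finishes at 25 + 8 = hour 33.
For the final walkthrough: catering load-in (finishes hour 33, plus 2-hour gap → hour 35); lighting stringing (finishes hour 18); linen setting (finishes hour 3). Taking the maximum gives a start of hour 35, and it finishes at 35 + 9 = hour 44.
The earliest everything can be done is hour 44, which is after the deadline of 43, so it is not possible.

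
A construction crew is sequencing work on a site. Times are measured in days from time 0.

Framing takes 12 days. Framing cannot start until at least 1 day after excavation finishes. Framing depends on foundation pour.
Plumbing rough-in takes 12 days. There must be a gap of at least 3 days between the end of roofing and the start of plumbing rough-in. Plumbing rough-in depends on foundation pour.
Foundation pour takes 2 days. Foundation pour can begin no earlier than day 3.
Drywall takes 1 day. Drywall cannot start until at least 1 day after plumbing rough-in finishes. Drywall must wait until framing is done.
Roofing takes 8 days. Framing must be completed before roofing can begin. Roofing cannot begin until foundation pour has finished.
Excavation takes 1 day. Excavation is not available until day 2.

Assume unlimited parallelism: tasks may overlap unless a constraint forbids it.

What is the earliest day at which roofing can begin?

17

After its own release at day 3, foundation pour can start at day 3 and finishes at day 5.
Excavation cannot begin until its own release at day 2. It runs from day 2 to 2 + 1 = day 3.
Framing has to wait for excavation (finishes day 3, plus 1-day gap → day 4); foundation pour (finishes day 5). The latest of these is day 5, so framing runs day 5 to 5 + 12 = day 17.
Roofing waits on framing (finishes day 17); foundation pour (finishes day 5). The latest of these is day 17, which is the earliest roofing can start.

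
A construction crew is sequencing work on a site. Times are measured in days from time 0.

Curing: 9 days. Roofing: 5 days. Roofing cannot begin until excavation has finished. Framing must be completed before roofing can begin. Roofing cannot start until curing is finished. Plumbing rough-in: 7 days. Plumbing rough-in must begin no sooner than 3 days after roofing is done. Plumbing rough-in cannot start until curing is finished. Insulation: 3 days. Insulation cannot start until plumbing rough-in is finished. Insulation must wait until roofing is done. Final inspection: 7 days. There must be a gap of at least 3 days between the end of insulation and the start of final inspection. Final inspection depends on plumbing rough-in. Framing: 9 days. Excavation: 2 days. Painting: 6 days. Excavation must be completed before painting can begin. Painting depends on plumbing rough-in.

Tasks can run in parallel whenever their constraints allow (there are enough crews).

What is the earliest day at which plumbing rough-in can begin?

Framing can start immediately at day 0; it finishes at day 9.
Curing has no prerequisites, so it starts at day 0 and finishes at day 9.
Excavation has no prerequisites, so it starts at day 0 and finishes at day 2.
Roofing cannot start until excavation (finishes day 2); framing (finishes day 9); curing (finishes day 9). The controlling bound is day 9, so roofing finishes at 9 + 5 = day 14.
Plumbing rough-in waits on roofing (finishes day 14, plus 3-day gap → day 17); curing (finishes day 9). The latest of these is day 17, which is the earliest plumbing rough-in can start.

17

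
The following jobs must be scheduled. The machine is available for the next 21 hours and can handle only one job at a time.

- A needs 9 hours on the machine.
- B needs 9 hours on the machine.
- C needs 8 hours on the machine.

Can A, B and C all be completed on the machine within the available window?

Running back to back, the jobs need 9 + 9 + 8 = 26 hours on the machine.
Since 26 > 21, they cannot all fit.

No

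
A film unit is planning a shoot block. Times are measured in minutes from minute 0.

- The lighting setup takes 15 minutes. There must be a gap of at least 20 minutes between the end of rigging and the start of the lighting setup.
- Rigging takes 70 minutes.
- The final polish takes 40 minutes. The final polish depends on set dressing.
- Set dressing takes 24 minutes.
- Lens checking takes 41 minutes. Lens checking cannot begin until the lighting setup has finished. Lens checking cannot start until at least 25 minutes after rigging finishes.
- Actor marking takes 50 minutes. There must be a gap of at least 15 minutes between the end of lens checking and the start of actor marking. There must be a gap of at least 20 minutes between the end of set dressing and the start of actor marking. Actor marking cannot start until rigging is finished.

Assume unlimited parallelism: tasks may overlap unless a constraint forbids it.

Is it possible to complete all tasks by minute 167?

No

Set dressing can start immediately at minute 0; it finishes at minute 24.
After set dressing (finishes minute 24), the final polish can start at minute 24 and finishes at minute 64.
Nothing blocks rigging, so it runs from minute 0 to minute 70.
The lighting setup waits on rigging (finishes minute 70, plus 20-minute gap → minute 90), so it starts at minute 90 and finishes at 90 + 15 = minute 105.
For lens checking: the lighting setup (finishes minute 105); rigging (finishes minute 70, plus 25-minute gap → minute 95). Taking the maximum gives a start of minute 105, and it finishes at 105 + 41 = minute 146.
For actor marking: lens checking (finishes minute 146, plus 15-minute gap → minute 161); set dressing (finishes minute 24, plus 20-minute gap → minute 44); rigging (finishes minute 70). Taking the maximum gives a start of minute 161, and it finishes at 161 + 50 = minute 211.
The earliest everything can be done is minute 211, which is after the deadline of 167, so it is not possible.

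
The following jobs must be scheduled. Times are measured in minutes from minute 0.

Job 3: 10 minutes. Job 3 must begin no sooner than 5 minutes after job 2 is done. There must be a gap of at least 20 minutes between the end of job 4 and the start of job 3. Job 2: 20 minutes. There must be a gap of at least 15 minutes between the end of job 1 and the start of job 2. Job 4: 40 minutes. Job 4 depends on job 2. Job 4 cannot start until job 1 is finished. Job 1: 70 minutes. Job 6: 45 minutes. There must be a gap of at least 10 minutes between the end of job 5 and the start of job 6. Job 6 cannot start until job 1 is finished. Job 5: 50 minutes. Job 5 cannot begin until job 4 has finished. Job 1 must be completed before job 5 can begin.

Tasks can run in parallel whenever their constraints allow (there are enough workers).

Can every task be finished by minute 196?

No

Job 1 can start immediately at minute 0; it finishes at minute 70.
Job 2 waits on job 1 (finishes minute 70, plus 15-minute gap → minute 85), so it starts at minute 85 and finishes at 85 + 20 = minute 105.
Job 4 has to wait for job 2 (finishes minute 105); job 1 (finishes minute 70). The latest of these is minute 105, so job 4 runs minute 105 to 105 + 40 = minute 145.
Job 5 needs all of job 4 (finishes minute 145); job 1 (finishes minute 70). That puts its earliest start at minute 145; it finishes at 145 + 50 = minute 195.
Job 6 has to wait for job 5 (finishes minute 195, plus 10-minute gap → minute 205); job 1 (finishes minute 70). The latest of these is minute 205, so job 6 runs minute 205 to 205 + 45 = minute 250.
Job 3 cannot start until job 2 (finishes minute 105, plus 5-minute gap → minute 110); job 4 (finishes minute 145, plus 20-minute gap → minute 165). The controlling bound is minute 165, so job 3 finishes at 165 + 10 = minute 175.
The earliest everything can be done is minute 250, which is after the deadline of 196, so it is not possible.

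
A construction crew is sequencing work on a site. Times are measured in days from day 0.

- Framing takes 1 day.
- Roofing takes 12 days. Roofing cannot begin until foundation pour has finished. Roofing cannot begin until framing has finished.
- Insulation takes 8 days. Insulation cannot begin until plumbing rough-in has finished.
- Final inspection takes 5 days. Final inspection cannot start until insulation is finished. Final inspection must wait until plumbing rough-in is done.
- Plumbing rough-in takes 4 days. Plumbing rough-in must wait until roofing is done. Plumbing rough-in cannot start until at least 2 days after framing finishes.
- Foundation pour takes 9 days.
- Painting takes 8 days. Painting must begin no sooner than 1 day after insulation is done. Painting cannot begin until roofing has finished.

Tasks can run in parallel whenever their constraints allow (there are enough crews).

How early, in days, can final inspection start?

33

Framing has no prerequisites, so it starts at day 0 and finishes at day 1.
Foundation pour can start immediately at day 0; it finishes at day 9.
For roofing: foundation pour (finishes day 9); framing (finishes day 1). Taking the maximum gives a start of day 9, and it finishes at 9 + 12 = day 21.
Plumbing rough-in has to wait for roofing (finishes day 21); framing (finishes day 1, plus 2-day gap → day 3). The latest of these is day 21, so plumbing rough-in runs day 21 to 21 + 4 = day 25.
After plumbing rough-in (finishes day 25), insulation can start at day 25 and finishes at day 33.
Final inspection waits on insulation (finishes day 33); plumbing rough-in (finishes day 25). The latest of these is day 33, which is the earliest final inspection can start.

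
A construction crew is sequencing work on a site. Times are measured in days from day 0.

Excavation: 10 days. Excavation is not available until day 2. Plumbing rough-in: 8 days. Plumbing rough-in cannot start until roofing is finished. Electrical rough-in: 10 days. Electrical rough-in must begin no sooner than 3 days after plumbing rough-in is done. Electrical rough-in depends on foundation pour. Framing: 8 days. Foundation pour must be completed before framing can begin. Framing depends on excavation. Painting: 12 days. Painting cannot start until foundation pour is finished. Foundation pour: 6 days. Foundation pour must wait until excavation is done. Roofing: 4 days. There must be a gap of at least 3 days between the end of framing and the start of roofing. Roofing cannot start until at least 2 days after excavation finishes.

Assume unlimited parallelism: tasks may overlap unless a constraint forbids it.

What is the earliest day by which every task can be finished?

54

Excavation waits on its own release at day 2, so it starts at day 2 and finishes at 2 + 10 = day 12.
Foundation pour waits on excavation (finishes day 12), so it starts at day 12 and finishes at 12 + 6 = day 18.
Painting waits on foundation pour (finishes day 18), so it starts at day 18 and finishes at 18 + 12 = day 30.
Framing cannot start until foundation pour (finishes day 18); excavation (finishes day 12). The controlling bound is day 18, so framing finishes at 18 + 8 = day 26.
Roofing has to wait for framing (finishes day 26, plus 3-day gap → day 29); excavation (finishes day 12, plus 2-day gap → day 14). The latest of these is day 29, so roofing runs day 29 to 29 + 4 = day 33.
After roofing (finishes day 33), plumbing rough-in can start at day 33 and finishes at day 41.
Electrical rough-in has to wait for plumbing rough-in (finishes day 41, plus 3-day gap → day 44); foundation pour (finishes day 18). The latest of these is day 44, so electrical rough-in runs day 44 to 44 + 10 = day 54.
All tasks are finished once the last one completes. Finish times: Excavation at 12, Foundation pour at 18, Framing at 26, Roofing at 33, Plumbing rough-in at 41, Electrical rough-in at 54, Painting at 30. The latest is day 54.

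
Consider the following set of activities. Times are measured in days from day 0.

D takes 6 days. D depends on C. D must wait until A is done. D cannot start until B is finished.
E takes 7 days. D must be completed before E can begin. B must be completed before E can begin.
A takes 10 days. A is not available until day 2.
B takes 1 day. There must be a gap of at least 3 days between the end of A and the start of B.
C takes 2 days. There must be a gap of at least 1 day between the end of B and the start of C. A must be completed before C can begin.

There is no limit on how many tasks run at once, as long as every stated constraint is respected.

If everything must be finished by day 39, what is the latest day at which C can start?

To finish by day 39, E (duration 7) must start no later than day 32.
D must finish before E (must start by day 32). With a 6-day duration, D must start by 32 − 6 = day 26.
Since D (must start by day 26) depends on it, C must finish by day 26. Backing off its 2-day duration gives a latest start of day 24.

24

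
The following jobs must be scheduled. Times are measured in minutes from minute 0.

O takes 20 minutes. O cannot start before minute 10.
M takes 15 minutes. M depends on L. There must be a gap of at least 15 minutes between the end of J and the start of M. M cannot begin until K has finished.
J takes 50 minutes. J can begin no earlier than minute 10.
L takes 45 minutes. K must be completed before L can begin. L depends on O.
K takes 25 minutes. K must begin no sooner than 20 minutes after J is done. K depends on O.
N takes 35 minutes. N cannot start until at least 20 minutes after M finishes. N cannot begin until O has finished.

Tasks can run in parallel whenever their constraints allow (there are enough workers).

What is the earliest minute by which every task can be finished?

O cannot begin until its own release at minute 10. It runs from minute 10 to 10 + 20 = minute 30.
J cannot begin until its own release at minute 10. It runs from minute 10 to 10 + 50 = minute 60.
K has to wait for J (finishes minute 60, plus 20-minute gap → minute 80); O (finishes minute 30). The latest of these is minute 80, so K runs minute 80 to 80 + 25 = minute 105.
L has to wait for K (finishes minute 105); O (finishes minute 30). The latest of these is minute 105, so L runs minute 105 to 105 + 45 = minute 150.
For M: L (finishes minute 150); J (finishes minute 60, plus 15-minute gap → minute 75); K (finishes minute 105). Taking the maximum gives a start of minute 150, and it finishes at 150 + 15 = minute 165.
For N: M (finishes minute 165, plus 20-minute gap → minute 185); O (finishes minute 30). Taking the maximum gives a start of minute 185, and it finishes at 185 + 35 = minute 220.
All tasks are finished once the last one completes. Finish times: J at 60, K at 105, L at 150, M at 165, N at 220, O at 30. The latest is minute 220.

220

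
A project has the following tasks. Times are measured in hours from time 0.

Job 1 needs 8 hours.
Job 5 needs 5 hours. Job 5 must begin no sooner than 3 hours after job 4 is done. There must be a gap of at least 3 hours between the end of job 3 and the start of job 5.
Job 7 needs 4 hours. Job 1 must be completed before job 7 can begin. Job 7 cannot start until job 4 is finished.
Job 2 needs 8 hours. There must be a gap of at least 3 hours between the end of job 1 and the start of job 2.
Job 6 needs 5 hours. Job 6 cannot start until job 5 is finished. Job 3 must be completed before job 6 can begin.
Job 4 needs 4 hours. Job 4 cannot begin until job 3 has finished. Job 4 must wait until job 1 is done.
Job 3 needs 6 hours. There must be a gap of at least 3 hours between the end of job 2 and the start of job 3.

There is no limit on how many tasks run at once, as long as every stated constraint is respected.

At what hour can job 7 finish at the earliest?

36

Job 1 can start immediately at hour 0; it finishes at hour 8.
Job 2 waits on job 1 (finishes hour 8, plus 3-hour gap → hour 11), so it starts at hour 11 and finishes at 11 + 8 = hour 19.
Job 3 waits on job 2 (finishes hour 19, plus 3-hour gap → hour 22), so it starts at hour 22 and finishes at 22 + 6 = hour 28.
Job 4 has to wait for job 3 (finishes hour 28); job 1 (finishes hour 8). The latest of these is hour 28, so job 4 runs hour 28 to 28 + 4 = hour 32.
Job 7 cannot start until job 1 (finishes hour 8); job 4 (finishes hour 32). The controlling bound is hour 32, so job 7 finishes at 32 + 4 = hour 36.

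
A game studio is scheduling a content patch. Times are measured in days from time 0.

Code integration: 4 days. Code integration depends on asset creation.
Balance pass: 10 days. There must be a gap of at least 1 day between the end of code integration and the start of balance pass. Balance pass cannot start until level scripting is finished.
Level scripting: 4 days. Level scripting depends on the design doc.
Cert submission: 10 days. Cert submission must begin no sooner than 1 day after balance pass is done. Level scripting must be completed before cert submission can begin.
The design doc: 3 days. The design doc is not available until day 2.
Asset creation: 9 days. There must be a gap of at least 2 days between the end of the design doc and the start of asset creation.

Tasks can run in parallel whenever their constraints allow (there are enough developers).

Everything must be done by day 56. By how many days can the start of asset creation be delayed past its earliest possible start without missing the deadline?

14

After its own release at day 2, the design doc can start at day 2 and finishes at day 5.
After the design doc (finishes day 5, plus 2-day gap → day 7), asset creation can start at day 7 and finishes at day 16.

Working backward from the deadline:
To finish by day 56, cert submission (duration 10) must start no later than day 46.
Balance pass feeds into cert submission (must start by day 46, minus 1-day gap → day 45); so balance pass must finish by day 45 and therefore start by day 35.
Since balance pass (must start by day 35, minus 1-day gap → day 34) depends on it, code integration must finish by day 34. Backing off its 4-day duration gives a latest start of day 30.
Asset creation has to be done before code integration (must start by day 30). That means finishing by day 30, i.e. starting by 30 − 9 = day 21.
So asset creation can start as early as day 7 and as late as day 21, giving 21 − 7 = 14 days of slack.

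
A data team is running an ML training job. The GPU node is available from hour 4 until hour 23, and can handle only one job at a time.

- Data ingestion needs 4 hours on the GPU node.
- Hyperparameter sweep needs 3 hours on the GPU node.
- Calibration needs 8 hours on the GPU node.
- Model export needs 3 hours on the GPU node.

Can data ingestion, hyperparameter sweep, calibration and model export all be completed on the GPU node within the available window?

The GPU node window is 23 − 4 = 19 hours.
Running back to back, the jobs need 4 + 3 + 8 + 3 = 18 hours on the GPU node.
Since 18 ≤ 19, they fit within the window.

Yes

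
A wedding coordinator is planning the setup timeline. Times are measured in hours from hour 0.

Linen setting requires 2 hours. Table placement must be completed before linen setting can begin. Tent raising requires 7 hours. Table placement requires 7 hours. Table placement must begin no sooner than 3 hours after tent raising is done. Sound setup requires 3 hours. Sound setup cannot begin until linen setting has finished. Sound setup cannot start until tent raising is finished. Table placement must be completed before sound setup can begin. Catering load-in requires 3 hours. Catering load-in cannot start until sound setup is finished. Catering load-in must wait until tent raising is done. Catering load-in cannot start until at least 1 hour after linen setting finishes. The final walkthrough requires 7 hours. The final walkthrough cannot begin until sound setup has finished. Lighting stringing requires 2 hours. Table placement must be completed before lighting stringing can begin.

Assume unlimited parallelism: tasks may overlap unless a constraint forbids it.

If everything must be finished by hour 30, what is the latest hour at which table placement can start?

Catering load-in has no dependents, so it just needs to finish by hour 30. Starting by 30 − 3 = hour 27 achieves that.
The final walkthrough must finish by hour 30; it takes 7 hours, so it must start by 30 − 7 = hour 23.
Sound setup has several dependents: catering load-in (must start by hour 27); the final walkthrough (must start by hour 23). The earliest of those limits is hour 23, so sound setup must start by 23 − 3 = hour 20.
For linen setting: sound setup (must start by hour 20); catering load-in (must start by hour 27, minus 1-hour gap → hour 26). The most restrictive is hour 20; with a 2-hour duration, linen setting must start by hour 18.
Nothing follows lighting stringing; the deadline of hour 30 is its only limit. It must start by 30 − 2 = hour 28.
For table placement: linen setting (must start by hour 18); lighting stringing (must start by hour 28); sound setup (must start by hour 20). The most restrictive is hour 18; with a 7-hour duration, table placement must start by hour 11.

11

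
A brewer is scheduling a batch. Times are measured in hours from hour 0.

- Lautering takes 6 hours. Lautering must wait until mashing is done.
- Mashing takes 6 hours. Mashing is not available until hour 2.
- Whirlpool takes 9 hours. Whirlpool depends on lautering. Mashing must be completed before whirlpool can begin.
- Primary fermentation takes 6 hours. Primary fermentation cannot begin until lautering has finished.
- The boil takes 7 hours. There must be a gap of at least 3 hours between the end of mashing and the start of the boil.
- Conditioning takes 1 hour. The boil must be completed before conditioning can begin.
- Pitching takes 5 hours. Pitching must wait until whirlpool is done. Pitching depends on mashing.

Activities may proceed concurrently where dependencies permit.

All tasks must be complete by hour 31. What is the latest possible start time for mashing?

Nothing follows pitching; the deadline of hour 31 is its only limit. It must start by 31 − 5 = hour 26.
Whirlpool must finish before pitching (must start by hour 26). With a 9-hour duration, whirlpool must start by 26 − 9 = hour 17.
Nothing follows primary fermentation; the deadline of hour 31 is its only limit. It must start by 31 − 6 = hour 25.
Lautering must finish in time for whirlpool (must start by hour 17); primary fermentation (must start by hour 25). The tightest is hour 17, so lautering must start by 17 − 6 = hour 11.
To finish by hour 31, conditioning (duration 1) must start no later than hour 30.
The boil must finish before conditioning (must start by hour 30). With a 7-hour duration, the boil must start by 30 − 7 = hour 23.
For mashing: lautering (must start by hour 11); the boil (must start by hour 23, minus 3-hour gap → hour 20); whirlpool (must start by hour 17); pitching (must start by hour 26). The most restrictive is hour 11; with a 6-hour duration, mashing must start by hour 5.

5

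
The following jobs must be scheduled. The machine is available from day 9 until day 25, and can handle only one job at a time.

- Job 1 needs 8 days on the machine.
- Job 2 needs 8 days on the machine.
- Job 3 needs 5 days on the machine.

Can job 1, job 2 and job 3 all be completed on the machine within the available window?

The machine window is 25 − 9 = 16 days.
Running back to back, the jobs need 8 + 8 + 5 = 21 days on the machine.
Since 21 > 16, they cannot all fit.

No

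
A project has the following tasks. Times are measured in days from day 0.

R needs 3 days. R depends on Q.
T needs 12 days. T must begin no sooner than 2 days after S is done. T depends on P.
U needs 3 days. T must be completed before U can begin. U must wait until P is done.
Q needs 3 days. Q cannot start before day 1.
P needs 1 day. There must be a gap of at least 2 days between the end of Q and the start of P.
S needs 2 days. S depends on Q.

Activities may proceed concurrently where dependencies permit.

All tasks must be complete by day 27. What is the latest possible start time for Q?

U must finish by day 27; it takes 3 days, so it must start by 27 − 3 = day 24.
Since U (must start by day 24) depends on it, T must finish by day 24. Backing off its 12-day duration gives a latest start of day 12.
P must finish in time for T (must start by day 12); U (must start by day 24). The tightest is day 12, so P must start by 12 − 1 = day 11.
R must finish by day 27; it takes 3 days, so it must start by 27 − 3 = day 24.
Since T (must start by day 12, minus 2-day gap → day 10) depends on it, S must finish by day 10. Backing off its 2-day duration gives a latest start of day 8.
Q must finish in time for P (must start by day 11, minus 2-day gap → day 9); R (must start by day 24); S (must start by day 8). The tightest is day 8, so Q must start by 8 − 3 = day 5.

5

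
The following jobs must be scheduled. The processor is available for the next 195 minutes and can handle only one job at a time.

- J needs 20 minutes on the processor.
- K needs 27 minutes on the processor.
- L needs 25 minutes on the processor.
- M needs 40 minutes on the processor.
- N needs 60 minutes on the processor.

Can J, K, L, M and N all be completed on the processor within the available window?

Running back to back, the jobs need 20 + 27 + 25 + 40 + 60 = 172 minutes on the processor.
Since 172 ≤ 195, they fit within the window.

Yes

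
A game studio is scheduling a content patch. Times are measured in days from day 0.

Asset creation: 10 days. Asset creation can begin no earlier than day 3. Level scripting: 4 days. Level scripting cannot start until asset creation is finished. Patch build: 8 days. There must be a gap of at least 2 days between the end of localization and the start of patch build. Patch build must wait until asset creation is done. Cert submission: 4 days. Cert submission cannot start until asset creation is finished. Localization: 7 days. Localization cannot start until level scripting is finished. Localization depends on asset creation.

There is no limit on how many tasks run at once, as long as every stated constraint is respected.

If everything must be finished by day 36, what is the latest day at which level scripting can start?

15

Patch build must finish by day 36; it takes 8 days, so it must start by 36 − 8 = day 28.
Since patch build (must start by day 28, minus 2-day gap → day 26) depends on it, localization must finish by day 26. Backing off its 7-day duration gives a latest start of day 19.
Since localization (must start by day 19) depends on it, level scripting must finish by day 19. Backing off its 4-day duration gives a latest start of day 15.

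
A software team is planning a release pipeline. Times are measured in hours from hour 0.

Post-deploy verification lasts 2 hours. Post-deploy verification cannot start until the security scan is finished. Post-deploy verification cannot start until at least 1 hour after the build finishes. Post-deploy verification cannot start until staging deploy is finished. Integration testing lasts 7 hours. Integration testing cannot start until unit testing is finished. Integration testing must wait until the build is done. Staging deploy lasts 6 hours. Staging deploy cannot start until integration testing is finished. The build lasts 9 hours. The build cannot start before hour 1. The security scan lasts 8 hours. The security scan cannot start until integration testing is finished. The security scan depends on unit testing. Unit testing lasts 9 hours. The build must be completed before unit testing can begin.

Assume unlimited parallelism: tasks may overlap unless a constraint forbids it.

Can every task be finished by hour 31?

The build cannot begin until its own release at hour 1. It runs from hour 1 to 1 + 9 = hour 10.
Unit testing waits on the build (finishes hour 10), so it starts at hour 10 and finishes at 10 + 9 = hour 19.
Integration testing needs all of unit testing (finishes hour 19); the build (finishes hour 10). That puts its earliest start at hour 19; it finishes at 19 + 7 = hour 26.
Staging deploy waits on integration testing (finishes hour 26), so it starts at hour 26 and finishes at 26 + 6 = hour 32.
The security scan needs all of integration testing (finishes hour 26); unit testing (finishes hour 19). That puts its earliest start at hour 26; it finishes at 26 + 8 = hour 34.
Post-deploy verification needs all of the security scan (finishes hour 34); the build (finishes hour 10, plus 1-hour gap → hour 11); staging deploy (finishes hour 32). That puts its earliest start at hour 34; it finishes at 34 + 2 = hour 36.
The earliest everything can be done is hour 36, which is after the deadline of 31, so it is not possible.

No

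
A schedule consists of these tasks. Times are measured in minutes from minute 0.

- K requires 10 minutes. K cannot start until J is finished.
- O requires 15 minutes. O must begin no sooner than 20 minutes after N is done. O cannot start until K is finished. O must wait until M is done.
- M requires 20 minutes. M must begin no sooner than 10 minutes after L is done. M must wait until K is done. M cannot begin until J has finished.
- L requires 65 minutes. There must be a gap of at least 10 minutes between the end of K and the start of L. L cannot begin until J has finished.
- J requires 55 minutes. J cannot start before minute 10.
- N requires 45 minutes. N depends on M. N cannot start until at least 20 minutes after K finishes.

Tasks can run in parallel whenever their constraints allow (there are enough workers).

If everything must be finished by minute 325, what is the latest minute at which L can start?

Nothing follows O; the deadline of minute 325 is its only limit. It must start by 325 − 15 = minute 310.
N must finish before O (must start by minute 310, minus 20-minute gap → minute 290). With a 45-minute duration, N must start by 290 − 45 = minute 245.
M must finish in time for N (must start by minute 245); O (must start by minute 310). The tightest is minute 245, so M must start by 245 − 20 = minute 225.
L has to be done before M (must start by minute 225, minus 10-minute gap → minute 215). That means finishing by minute 215, i.e. starting by 215 − 65 = minute 150.

150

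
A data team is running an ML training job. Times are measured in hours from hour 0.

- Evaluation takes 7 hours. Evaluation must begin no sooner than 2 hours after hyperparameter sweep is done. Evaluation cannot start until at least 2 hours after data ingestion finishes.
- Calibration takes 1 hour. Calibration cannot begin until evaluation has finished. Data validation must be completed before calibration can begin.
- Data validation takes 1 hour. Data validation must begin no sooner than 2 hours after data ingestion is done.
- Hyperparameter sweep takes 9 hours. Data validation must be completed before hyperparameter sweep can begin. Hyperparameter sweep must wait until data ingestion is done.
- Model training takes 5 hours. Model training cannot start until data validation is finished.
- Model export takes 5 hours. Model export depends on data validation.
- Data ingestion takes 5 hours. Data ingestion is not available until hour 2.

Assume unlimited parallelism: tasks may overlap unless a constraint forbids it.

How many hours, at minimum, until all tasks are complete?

Data ingestion cannot begin until its own release at hour 2. It runs from hour 2 to 2 + 5 = hour 7.
After data ingestion (finishes hour 7, plus 2-hour gap → hour 9), data validation can start at hour 9 and finishes at hour 10.
Model export waits on data validation (finishes hour 10), so it starts at hour 10 and finishes at 10 + 5 = hour 15.
After data validation (finishes hour 10), model training can start at hour 10 and finishes at hour 15.
Hyperparameter sweep has to wait for data validation (finishes hour 10); data ingestion (finishes hour 7). The latest of these is hour 10, so hyperparameter sweep runs hour 10 to 10 + 9 = hour 19.
Evaluation has to wait for hyperparameter sweep (finishes hour 19, plus 2-hour gap → hour 21); data ingestion (finishes hour 7, plus 2-hour gap → hour 9). The latest of these is hour 21, so evaluation runs hour 21 to 21 + 7 = hour 28.
For calibration: evaluation (finishes hour 28); data validation (finishes hour 10). Taking the maximum gives a start of hour 28, and it finishes at 28 + 1 = hour 29.
All tasks are finished once the last one completes. Finish times: Data ingestion at 7, Data validation at 10, Hyperparameter sweep at 19, Model training at 15, Evaluation at 28, Calibration at 29, Model export at 15. The latest is hour 29.

29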